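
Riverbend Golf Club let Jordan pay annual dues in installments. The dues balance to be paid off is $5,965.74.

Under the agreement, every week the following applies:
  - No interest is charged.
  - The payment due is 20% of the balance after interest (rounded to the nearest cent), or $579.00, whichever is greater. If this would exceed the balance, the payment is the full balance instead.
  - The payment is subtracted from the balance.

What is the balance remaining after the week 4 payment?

# | Opening | Payment | End bal
1 | $5,965.74 | $1,193.15 | $4,772.59
2 | $4,772.59 | $954.52 | $3,818.07
3 | $3,818.07 | $763.61 | $3,054.46
4 | $3,054.46 | $610.89 | $2,443.57

$2,443.57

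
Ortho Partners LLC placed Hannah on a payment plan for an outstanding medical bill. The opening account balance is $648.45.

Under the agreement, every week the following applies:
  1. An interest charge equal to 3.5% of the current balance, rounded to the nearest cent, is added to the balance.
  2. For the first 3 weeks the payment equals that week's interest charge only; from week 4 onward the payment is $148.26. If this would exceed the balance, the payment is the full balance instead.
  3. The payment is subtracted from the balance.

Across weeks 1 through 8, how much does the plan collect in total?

$784.51

Week 1: opening $648.45; interest $22.70 → $671.15; payment $22.70; balance $648.45
Week 2: opening $648.45; interest $22.70 → $671.15; payment $22.70; balance $648.45
Week 3: opening $648.45; interest $22.70 → $671.15; payment $22.70; balance $648.45
Week 4: opening $648.45; interest $22.70 → $671.15; payment $148.26; balance $522.89
Week 5: opening $522.89; interest $18.30 → $541.19; payment $148.26; balance $392.93
Week 6: opening $392.93; interest $13.75 → $406.68; payment $148.26; balance $258.42
Week 7: opening $258.42; interest $9.04 → $267.46; payment $148.26; balance $119.20
Week 8: opening $119.20; interest $4.17 → $123.37; payment $123.37; balance $0.00
Total paid: $784.51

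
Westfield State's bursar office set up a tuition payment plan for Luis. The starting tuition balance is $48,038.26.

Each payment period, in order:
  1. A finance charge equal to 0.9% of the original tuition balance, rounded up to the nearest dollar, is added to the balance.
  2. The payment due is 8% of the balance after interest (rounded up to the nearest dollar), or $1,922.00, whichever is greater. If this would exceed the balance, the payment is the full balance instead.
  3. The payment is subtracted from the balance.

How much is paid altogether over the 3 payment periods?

$10,830.00

Payment period 1: $48,038.26 +$433.00 interest = $48,471.26; pay $3,878.00 → $44,593.26
Payment period 2: $44,593.26 +$433.00 interest = $45,026.26; pay $3,603.00 → $41,423.26
Payment period 3: $41,423.26 +$433.00 interest = $41,856.26; pay $3,349.00 → $38,507.26
Total paid: $10,830.00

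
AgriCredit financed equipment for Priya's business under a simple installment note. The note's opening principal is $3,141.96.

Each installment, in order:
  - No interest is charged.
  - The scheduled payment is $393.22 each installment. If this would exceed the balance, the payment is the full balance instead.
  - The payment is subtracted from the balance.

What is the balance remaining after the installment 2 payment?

$2,355.52

# | Opening | Payment | End bal
1 | $3,141.96 | $393.22 | $2,748.74
2 | $2,748.74 | $393.22 | $2,355.52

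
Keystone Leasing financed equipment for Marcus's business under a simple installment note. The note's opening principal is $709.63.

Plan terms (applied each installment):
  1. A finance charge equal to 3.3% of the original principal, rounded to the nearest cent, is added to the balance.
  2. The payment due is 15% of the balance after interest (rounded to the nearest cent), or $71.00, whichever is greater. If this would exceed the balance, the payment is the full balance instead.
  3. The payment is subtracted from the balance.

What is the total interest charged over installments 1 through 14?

Installment 1: $709.63 +$23.42 interest = $733.05; pay $109.96 → $623.09
Installment 2: $623.09 +$23.42 interest = $646.51; pay $96.98 → $549.53
Installment 3: $549.53 +$23.42 interest = $572.95; pay $85.94 → $487.01
Installment 4: $487.01 +$23.42 interest = $510.43; pay $76.56 → $433.87
Installment 5: $433.87 +$23.42 interest = $457.29; pay $71.00 → $386.29
Installment 6: $386.29 +$23.42 interest = $409.71; pay $71.00 → $338.71
Installment 7: $338.71 +$23.42 interest = $362.13; pay $71.00 → $291.13
Installment 8: $291.13 +$23.42 interest = $314.55; pay $71.00 → $243.55
Installment 9: $243.55 +$23.42 interest = $266.97; pay $71.00 → $195.97
Installment 10: $195.97 +$23.42 interest = $219.39; pay $71.00 → $148.39
Installment 11: $148.39 +$23.42 interest = $171.81; pay $71.00 → $100.81
Installment 12: $100.81 +$23.42 interest = $124.23; pay $71.00 → $53.23
Installment 13: $53.23 +$23.42 interest = $76.65; pay $71.00 → $5.65
Installment 14: $5.65 +$23.42 interest = $29.07; pay $29.07 → $0.00
Total interest: $23.42 + $23.42 + $23.42 + $23.42 + $23.42 + $23.42 + $23.42 + $23.42 + $23.42 + $23.42 + $23.42 + $23.42 + $23.42 + $23.42 = $327.88

$327.88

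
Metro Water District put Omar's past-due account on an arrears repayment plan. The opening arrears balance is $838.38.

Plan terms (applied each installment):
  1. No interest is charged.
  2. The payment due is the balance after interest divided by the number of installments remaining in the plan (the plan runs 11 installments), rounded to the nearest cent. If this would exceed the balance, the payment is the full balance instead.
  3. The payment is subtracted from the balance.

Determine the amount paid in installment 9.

Installment 1: opening $838.38; payment $76.22; balance $762.16
Installment 2: opening $762.16; payment $76.22; balance $685.94
Installment 3: opening $685.94; payment $76.22; balance $609.72
Installment 4: opening $609.72; payment $76.22; balance $533.50
Installment 5: opening $533.50; payment $76.21; balance $457.29
Installment 6: opening $457.29; payment $76.22; balance $381.07
Installment 7: opening $381.07; payment $76.21; balance $304.86
Installment 8: opening $304.86; payment $76.22; balance $228.64
Installment 9: opening $228.64; payment $76.21; balance $152.43

$76.21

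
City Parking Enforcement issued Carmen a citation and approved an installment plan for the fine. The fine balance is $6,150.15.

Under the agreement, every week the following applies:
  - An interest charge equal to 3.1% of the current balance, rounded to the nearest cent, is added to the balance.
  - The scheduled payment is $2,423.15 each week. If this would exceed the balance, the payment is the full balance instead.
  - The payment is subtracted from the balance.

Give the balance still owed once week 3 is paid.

$0.00

Week 1: $6,150.15 +$190.65 interest = $6,340.80; pay $2,423.15 → $3,917.65
Week 2: $3,917.65 +$121.45 interest = $4,039.10; pay $2,423.15 → $1,615.95
Week 3: $1,615.95 +$50.09 interest = $1,666.04; pay $1,666.04 → $0.00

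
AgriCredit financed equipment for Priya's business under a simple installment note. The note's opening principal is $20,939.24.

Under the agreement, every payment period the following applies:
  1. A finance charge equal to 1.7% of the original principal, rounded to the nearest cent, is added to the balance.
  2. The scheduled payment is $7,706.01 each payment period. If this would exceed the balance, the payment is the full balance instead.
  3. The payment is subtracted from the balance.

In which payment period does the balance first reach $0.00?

3

Payment period 1: opening $20,939.24; interest $355.97 → $21,295.21; payment $7,706.01; balance $13,589.20
Payment period 2: opening $13,589.20; interest $355.97 → $13,945.17; payment $7,706.01; balance $6,239.16
Payment period 3: opening $6,239.16; interest $355.97 → $6,595.13; payment $6,595.13; balance $0.00
Balance reaches $0.00 in payment period 3.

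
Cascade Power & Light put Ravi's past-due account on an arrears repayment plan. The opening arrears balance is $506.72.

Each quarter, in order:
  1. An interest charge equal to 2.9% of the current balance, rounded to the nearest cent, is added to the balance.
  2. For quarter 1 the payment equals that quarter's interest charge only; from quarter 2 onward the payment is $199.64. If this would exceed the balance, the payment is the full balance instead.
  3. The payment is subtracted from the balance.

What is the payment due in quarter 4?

$135.27

Quarter 1: opening $506.72; interest $14.69 → $521.41; payment $14.69; balance $506.72
Quarter 2: opening $506.72; interest $14.69 → $521.41; payment $199.64; balance $321.77
Quarter 3: opening $321.77; interest $9.33 → $331.10; payment $199.64; balance $131.46
Quarter 4: opening $131.46; interest $3.81 → $135.27; payment $135.27; balance $0.00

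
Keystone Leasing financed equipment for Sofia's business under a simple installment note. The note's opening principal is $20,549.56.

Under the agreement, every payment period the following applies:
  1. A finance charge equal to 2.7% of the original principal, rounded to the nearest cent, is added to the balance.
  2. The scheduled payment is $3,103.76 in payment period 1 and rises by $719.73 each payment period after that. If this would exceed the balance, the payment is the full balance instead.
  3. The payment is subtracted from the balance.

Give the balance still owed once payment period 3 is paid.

# | Opening | Interest | Payment | End bal
1 | $20,549.56 | $554.84 | $3,103.76 | $18,000.64
2 | $18,000.64 | $554.84 | $3,823.49 | $14,731.99
3 | $14,731.99 | $554.84 | $4,543.22 | $10,743.61

$10,743.61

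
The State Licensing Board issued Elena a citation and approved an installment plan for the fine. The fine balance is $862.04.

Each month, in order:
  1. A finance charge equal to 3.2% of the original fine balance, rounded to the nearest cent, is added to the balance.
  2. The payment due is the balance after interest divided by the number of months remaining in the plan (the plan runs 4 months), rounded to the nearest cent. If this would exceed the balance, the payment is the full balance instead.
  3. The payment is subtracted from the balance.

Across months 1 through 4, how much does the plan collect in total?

Month 1: opening $862.04; interest $27.59 → $889.63; payment $222.41; balance $667.22
Month 2: opening $667.22; interest $27.59 → $694.81; payment $231.60; balance $463.21
Month 3: opening $463.21; interest $27.59 → $490.80; payment $245.40; balance $245.40
Month 4: opening $245.40; interest $27.59 → $272.99; payment $272.99; balance $0.00
Total paid: $972.40

$972.40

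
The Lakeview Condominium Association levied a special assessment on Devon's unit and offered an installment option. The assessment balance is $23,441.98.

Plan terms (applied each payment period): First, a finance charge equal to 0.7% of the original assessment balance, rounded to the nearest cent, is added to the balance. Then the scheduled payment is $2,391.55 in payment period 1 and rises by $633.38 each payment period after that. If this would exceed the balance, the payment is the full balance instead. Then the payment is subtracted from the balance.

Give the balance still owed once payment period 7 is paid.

$0.00

# | Opening | Interest | Payment | End bal
1 | $23,441.98 | $164.09 | $2,391.55 | $21,214.52
2 | $21,214.52 | $164.09 | $3,024.93 | $18,353.68
3 | $18,353.68 | $164.09 | $3,658.31 | $14,859.46
4 | $14,859.46 | $164.09 | $4,291.69 | $10,731.86
5 | $10,731.86 | $164.09 | $4,925.07 | $5,970.88
6 | $5,970.88 | $164.09 | $5,558.45 | $576.52
7 | $576.52 | $164.09 | $740.61 | $0.00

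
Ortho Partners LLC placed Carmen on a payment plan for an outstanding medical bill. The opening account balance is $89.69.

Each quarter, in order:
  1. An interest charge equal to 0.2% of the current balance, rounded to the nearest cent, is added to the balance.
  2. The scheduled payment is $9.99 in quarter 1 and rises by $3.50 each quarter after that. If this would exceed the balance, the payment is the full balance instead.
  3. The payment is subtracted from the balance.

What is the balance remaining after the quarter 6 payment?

# | Opening | Interest | Payment | End bal
1 | $89.69 | $0.18 | $9.99 | $79.88
2 | $79.88 | $0.16 | $13.49 | $66.55
3 | $66.55 | $0.13 | $16.99 | $49.69
4 | $49.69 | $0.10 | $20.49 | $29.30
5 | $29.30 | $0.06 | $23.99 | $5.37
6 | $5.37 | $0.01 | $5.38 | $0.00

$0.00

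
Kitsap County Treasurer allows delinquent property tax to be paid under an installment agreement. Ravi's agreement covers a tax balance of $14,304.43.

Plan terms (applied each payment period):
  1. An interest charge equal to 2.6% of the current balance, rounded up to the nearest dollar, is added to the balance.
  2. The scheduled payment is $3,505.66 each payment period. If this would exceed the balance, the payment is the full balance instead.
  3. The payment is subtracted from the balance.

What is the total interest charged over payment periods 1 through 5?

Payment period 1: opening $14,304.43; interest $372.00 → $14,676.43; payment $3,505.66; balance $11,170.77
Payment period 2: opening $11,170.77; interest $291.00 → $11,461.77; payment $3,505.66; balance $7,956.11
Payment period 3: opening $7,956.11; interest $207.00 → $8,163.11; payment $3,505.66; balance $4,657.45
Payment period 4: opening $4,657.45; interest $122.00 → $4,779.45; payment $3,505.66; balance $1,273.79
Payment period 5: opening $1,273.79; interest $34.00 → $1,307.79; payment $1,307.79; balance $0.00
Total interest: $372.00 + $291.00 + $207.00 + $122.00 + $34.00 = $1,026.00

$1,026.00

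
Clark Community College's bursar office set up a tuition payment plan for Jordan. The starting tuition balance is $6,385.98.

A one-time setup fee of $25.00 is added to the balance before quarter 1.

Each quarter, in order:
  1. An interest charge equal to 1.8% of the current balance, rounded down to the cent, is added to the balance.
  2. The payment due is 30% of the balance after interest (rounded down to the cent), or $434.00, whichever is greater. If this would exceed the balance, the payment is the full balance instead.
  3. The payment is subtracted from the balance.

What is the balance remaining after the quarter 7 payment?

$344.99

# | Opening | Interest | Payment | End bal
1 | $6,410.98 | $115.39 | $1,957.91 | $4,568.46
2 | $4,568.46 | $82.23 | $1,395.20 | $3,255.49
3 | $3,255.49 | $58.59 | $994.22 | $2,319.86
4 | $2,319.86 | $41.75 | $708.48 | $1,653.13
5 | $1,653.13 | $29.75 | $504.86 | $1,178.02
6 | $1,178.02 | $21.20 | $434.00 | $765.22
7 | $765.22 | $13.77 | $434.00 | $344.99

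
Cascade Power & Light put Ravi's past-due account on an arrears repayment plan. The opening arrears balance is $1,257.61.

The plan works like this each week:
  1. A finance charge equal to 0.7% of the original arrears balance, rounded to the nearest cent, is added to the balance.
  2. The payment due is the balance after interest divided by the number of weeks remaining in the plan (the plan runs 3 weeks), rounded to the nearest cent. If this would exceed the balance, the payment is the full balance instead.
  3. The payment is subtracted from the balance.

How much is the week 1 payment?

$422.14

# | Opening | Interest | Payment | End bal
1 | $1,257.61 | $8.80 | $422.14 | $844.27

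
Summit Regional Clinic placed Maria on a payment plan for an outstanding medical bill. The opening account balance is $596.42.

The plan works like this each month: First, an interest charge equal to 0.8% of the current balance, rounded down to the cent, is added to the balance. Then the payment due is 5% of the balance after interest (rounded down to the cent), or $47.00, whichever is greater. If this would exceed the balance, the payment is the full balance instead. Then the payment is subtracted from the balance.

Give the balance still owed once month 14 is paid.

# | Opening | Interest | Payment | End bal
1 | $596.42 | $4.77 | $47.00 | $554.19
2 | $554.19 | $4.43 | $47.00 | $511.62
3 | $511.62 | $4.09 | $47.00 | $468.71
4 | $468.71 | $3.74 | $47.00 | $425.45
5 | $425.45 | $3.40 | $47.00 | $381.85
6 | $381.85 | $3.05 | $47.00 | $337.90
7 | $337.90 | $2.70 | $47.00 | $293.60
8 | $293.60 | $2.34 | $47.00 | $248.94
9 | $248.94 | $1.99 | $47.00 | $203.93
10 | $203.93 | $1.63 | $47.00 | $158.56
11 | $158.56 | $1.26 | $47.00 | $112.82
12 | $112.82 | $0.90 | $47.00 | $66.72
13 | $66.72 | $0.53 | $47.00 | $20.25
14 | $20.25 | $0.16 | $20.41 | $0.00

$0.00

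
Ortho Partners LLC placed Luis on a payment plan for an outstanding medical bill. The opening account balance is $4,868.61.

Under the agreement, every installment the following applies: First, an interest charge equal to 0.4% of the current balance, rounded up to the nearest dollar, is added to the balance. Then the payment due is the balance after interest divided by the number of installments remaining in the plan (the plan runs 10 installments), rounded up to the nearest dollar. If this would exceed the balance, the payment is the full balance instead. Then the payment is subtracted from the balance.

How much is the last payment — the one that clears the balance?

Installment 1: $4,868.61 +$20.00 interest = $4,888.61; pay $489.00 → $4,399.61
Installment 2: $4,399.61 +$18.00 interest = $4,417.61; pay $491.00 → $3,926.61
Installment 3: $3,926.61 +$16.00 interest = $3,942.61; pay $493.00 → $3,449.61
Installment 4: $3,449.61 +$14.00 interest = $3,463.61; pay $495.00 → $2,968.61
Installment 5: $2,968.61 +$12.00 interest = $2,980.61; pay $497.00 → $2,483.61
Installment 6: $2,483.61 +$10.00 interest = $2,493.61; pay $499.00 → $1,994.61
Installment 7: $1,994.61 +$8.00 interest = $2,002.61; pay $501.00 → $1,501.61
Installment 8: $1,501.61 +$7.00 interest = $1,508.61; pay $503.00 → $1,005.61
Installment 9: $1,005.61 +$5.00 interest = $1,010.61; pay $506.00 → $504.61
Installment 10: $504.61 +$3.00 interest = $507.61; pay $507.61 → $0.00

$507.61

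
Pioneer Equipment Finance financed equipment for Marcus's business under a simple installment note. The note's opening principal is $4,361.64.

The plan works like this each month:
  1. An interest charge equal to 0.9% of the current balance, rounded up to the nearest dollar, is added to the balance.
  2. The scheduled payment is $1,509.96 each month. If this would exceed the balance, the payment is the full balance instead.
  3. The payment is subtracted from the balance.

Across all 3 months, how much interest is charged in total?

$80.00

Month 1: opening $4,361.64; interest $40.00 → $4,401.64; payment $1,509.96; balance $2,891.68
Month 2: opening $2,891.68; interest $27.00 → $2,918.68; payment $1,509.96; balance $1,408.72
Month 3: opening $1,408.72; interest $13.00 → $1,421.72; payment $1,421.72; balance $0.00
Total interest: $40.00 + $27.00 + $13.00 = $80.00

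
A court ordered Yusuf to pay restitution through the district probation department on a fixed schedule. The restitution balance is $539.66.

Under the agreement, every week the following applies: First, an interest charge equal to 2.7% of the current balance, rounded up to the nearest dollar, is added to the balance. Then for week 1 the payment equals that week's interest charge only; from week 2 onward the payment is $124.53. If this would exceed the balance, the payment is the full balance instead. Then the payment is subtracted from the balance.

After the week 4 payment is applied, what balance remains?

$202.07

Week 1: $539.66 +$15.00 interest = $554.66; pay $15.00 → $539.66
Week 2: $539.66 +$15.00 interest = $554.66; pay $124.53 → $430.13
Week 3: $430.13 +$12.00 interest = $442.13; pay $124.53 → $317.60
Week 4: $317.60 +$9.00 interest = $326.60; pay $124.53 → $202.07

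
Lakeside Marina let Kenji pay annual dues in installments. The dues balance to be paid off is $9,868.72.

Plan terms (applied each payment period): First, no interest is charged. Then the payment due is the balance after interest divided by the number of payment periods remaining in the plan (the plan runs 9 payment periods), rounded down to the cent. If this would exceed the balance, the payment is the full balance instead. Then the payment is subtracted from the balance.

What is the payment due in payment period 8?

# | Opening | Payment | End bal
1 | $9,868.72 | $1,096.52 | $8,772.20
2 | $8,772.20 | $1,096.52 | $7,675.68
3 | $7,675.68 | $1,096.52 | $6,579.16
4 | $6,579.16 | $1,096.52 | $5,482.64
5 | $5,482.64 | $1,096.52 | $4,386.12
6 | $4,386.12 | $1,096.53 | $3,289.59
7 | $3,289.59 | $1,096.53 | $2,193.06
8 | $2,193.06 | $1,096.53 | $1,096.53

$1,096.53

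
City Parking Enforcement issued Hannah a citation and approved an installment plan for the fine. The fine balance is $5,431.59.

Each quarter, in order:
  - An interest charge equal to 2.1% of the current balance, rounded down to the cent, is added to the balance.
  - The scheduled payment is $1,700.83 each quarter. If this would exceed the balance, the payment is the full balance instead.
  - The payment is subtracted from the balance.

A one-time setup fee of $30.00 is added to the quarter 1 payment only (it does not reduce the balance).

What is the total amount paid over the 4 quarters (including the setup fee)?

$5,715.08

Quarter 1: $5,431.59 +$114.06 interest = $5,545.65; pay $1,700.83 (+ $30.00 fee) → $3,844.82
Quarter 2: $3,844.82 +$80.74 interest = $3,925.56; pay $1,700.83 → $2,224.73
Quarter 3: $2,224.73 +$46.71 interest = $2,271.44; pay $1,700.83 → $570.61
Quarter 4: $570.61 +$11.98 interest = $582.59; pay $582.59 → $0.00
Total paid: $5,715.08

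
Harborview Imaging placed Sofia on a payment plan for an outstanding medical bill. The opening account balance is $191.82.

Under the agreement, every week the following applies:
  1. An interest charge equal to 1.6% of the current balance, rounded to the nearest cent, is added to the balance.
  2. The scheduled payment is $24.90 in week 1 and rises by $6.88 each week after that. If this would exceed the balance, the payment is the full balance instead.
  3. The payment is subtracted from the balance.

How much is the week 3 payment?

$38.66

Week 1: opening $191.82; interest $3.07 → $194.89; payment $24.90; balance $169.99
Week 2: opening $169.99; interest $2.72 → $172.71; payment $31.78; balance $140.93
Week 3: opening $140.93; interest $2.25 → $143.18; payment $38.66; balance $104.52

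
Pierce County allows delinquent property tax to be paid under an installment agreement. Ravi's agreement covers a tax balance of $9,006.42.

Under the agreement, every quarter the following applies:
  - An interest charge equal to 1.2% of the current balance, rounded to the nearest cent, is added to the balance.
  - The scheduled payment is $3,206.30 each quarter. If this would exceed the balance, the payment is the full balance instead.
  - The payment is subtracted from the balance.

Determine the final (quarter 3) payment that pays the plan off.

$2,806.07

Quarter 1: $9,006.42 +$108.08 interest = $9,114.50; pay $3,206.30 → $5,908.20
Quarter 2: $5,908.20 +$70.90 interest = $5,979.10; pay $3,206.30 → $2,772.80
Quarter 3: $2,772.80 +$33.27 interest = $2,806.07; pay $2,806.07 → $0.00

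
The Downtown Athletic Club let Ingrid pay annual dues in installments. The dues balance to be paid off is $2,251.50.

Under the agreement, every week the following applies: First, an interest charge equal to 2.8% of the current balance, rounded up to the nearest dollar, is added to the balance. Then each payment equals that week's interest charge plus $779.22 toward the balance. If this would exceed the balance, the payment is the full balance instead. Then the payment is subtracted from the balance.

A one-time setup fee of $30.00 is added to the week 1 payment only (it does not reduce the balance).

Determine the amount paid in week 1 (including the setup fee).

$873.22

# | Opening | Interest | Payment | Fee | End bal
1 | $2,251.50 | $64.00 | $843.22 | $30.00 | $1,472.28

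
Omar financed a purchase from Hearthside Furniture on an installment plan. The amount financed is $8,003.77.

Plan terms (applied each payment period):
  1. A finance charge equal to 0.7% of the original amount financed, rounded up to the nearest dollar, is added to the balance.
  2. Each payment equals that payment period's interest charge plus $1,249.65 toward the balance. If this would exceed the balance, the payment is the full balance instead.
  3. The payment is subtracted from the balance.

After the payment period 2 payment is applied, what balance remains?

$5,504.47

Payment period 1: $8,003.77 +$57.00 interest = $8,060.77; pay $1,306.65 → $6,754.12
Payment period 2: $6,754.12 +$57.00 interest = $6,811.12; pay $1,306.65 → $5,504.47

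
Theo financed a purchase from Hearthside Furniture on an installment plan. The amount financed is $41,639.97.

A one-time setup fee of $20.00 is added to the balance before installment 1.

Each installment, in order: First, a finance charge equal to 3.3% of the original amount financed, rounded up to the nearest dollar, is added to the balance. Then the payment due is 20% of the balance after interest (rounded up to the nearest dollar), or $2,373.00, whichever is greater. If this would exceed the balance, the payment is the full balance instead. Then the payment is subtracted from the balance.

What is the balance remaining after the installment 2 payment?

$28,641.97

Installment 1: opening $41,659.97; interest $1,375.00 → $43,034.97; payment $8,607.00; balance $34,427.97
Installment 2: opening $34,427.97; interest $1,375.00 → $35,802.97; payment $7,161.00; balance $28,641.97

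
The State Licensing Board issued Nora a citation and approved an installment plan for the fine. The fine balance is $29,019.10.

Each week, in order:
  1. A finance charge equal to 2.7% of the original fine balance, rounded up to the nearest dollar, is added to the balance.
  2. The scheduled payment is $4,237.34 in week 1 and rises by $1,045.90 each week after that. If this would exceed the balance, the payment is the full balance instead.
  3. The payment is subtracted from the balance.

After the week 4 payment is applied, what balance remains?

$8,930.34

Week 1: opening $29,019.10; interest $784.00 → $29,803.10; payment $4,237.34; balance $25,565.76
Week 2: opening $25,565.76; interest $784.00 → $26,349.76; payment $5,283.24; balance $21,066.52
Week 3: opening $21,066.52; interest $784.00 → $21,850.52; payment $6,329.14; balance $15,521.38
Week 4: opening $15,521.38; interest $784.00 → $16,305.38; payment $7,375.04; balance $8,930.34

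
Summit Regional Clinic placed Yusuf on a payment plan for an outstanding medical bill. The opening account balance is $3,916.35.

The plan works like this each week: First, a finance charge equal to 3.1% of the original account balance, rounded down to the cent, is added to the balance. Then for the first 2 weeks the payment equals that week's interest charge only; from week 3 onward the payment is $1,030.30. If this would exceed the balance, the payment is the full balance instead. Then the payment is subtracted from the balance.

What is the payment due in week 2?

$121.40

# | Opening | Interest | Payment | End bal
1 | $3,916.35 | $121.40 | $121.40 | $3,916.35
2 | $3,916.35 | $121.40 | $121.40 | $3,916.35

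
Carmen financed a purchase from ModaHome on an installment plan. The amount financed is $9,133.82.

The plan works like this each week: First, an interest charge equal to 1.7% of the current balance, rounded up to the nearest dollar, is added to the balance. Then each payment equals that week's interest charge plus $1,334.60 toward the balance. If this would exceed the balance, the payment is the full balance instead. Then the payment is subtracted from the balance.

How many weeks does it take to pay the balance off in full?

Week 1: $9,133.82 +$156.00 interest = $9,289.82; pay $1,490.60 → $7,799.22
Week 2: $7,799.22 +$133.00 interest = $7,932.22; pay $1,467.60 → $6,464.62
Week 3: $6,464.62 +$110.00 interest = $6,574.62; pay $1,444.60 → $5,130.02
Week 4: $5,130.02 +$88.00 interest = $5,218.02; pay $1,422.60 → $3,795.42
Week 5: $3,795.42 +$65.00 interest = $3,860.42; pay $1,399.60 → $2,460.82
Week 6: $2,460.82 +$42.00 interest = $2,502.82; pay $1,376.60 → $1,126.22
Week 7: $1,126.22 +$20.00 interest = $1,146.22; pay $1,146.22 → $0.00
Balance reaches $0.00 in week 7.

7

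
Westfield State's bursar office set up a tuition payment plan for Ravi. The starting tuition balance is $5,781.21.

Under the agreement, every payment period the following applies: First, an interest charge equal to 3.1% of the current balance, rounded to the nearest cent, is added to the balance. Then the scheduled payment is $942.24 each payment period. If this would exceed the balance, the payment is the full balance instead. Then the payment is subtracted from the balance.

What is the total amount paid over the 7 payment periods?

$6,512.53

Payment period 1: opening $5,781.21; interest $179.22 → $5,960.43; payment $942.24; balance $5,018.19
Payment period 2: opening $5,018.19; interest $155.56 → $5,173.75; payment $942.24; balance $4,231.51
Payment period 3: opening $4,231.51; interest $131.18 → $4,362.69; payment $942.24; balance $3,420.45
Payment period 4: opening $3,420.45; interest $106.03 → $3,526.48; payment $942.24; balance $2,584.24
Payment period 5: opening $2,584.24; interest $80.11 → $2,664.35; payment $942.24; balance $1,722.11
Payment period 6: opening $1,722.11; interest $53.39 → $1,775.50; payment $942.24; balance $833.26
Payment period 7: opening $833.26; interest $25.83 → $859.09; payment $859.09; balance $0.00
Total paid: $6,512.53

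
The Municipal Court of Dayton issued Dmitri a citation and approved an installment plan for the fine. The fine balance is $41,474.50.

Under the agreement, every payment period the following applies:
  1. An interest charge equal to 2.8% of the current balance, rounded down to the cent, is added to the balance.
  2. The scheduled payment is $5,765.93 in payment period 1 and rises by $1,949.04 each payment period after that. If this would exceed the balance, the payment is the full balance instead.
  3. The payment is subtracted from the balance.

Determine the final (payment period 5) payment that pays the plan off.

Payment period 1: opening $41,474.50; interest $1,161.28 → $42,635.78; payment $5,765.93; balance $36,869.85
Payment period 2: opening $36,869.85; interest $1,032.35 → $37,902.20; payment $7,714.97; balance $30,187.23
Payment period 3: opening $30,187.23; interest $845.24 → $31,032.47; payment $9,664.01; balance $21,368.46
Payment period 4: opening $21,368.46; interest $598.31 → $21,966.77; payment $11,613.05; balance $10,353.72
Payment period 5: opening $10,353.72; interest $289.90 → $10,643.62; payment $10,643.62; balance $0.00

$10,643.62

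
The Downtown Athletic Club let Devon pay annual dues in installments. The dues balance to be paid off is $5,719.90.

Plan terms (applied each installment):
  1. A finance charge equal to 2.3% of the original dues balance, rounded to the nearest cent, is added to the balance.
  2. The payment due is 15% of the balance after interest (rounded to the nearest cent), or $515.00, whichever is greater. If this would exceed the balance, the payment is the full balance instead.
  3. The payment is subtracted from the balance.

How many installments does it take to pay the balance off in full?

13

Installment 1: $5,719.90 +$131.56 interest = $5,851.46; pay $877.72 → $4,973.74
Installment 2: $4,973.74 +$131.56 interest = $5,105.30; pay $765.80 → $4,339.50
Installment 3: $4,339.50 +$131.56 interest = $4,471.06; pay $670.66 → $3,800.40
Installment 4: $3,800.40 +$131.56 interest = $3,931.96; pay $589.79 → $3,342.17
Installment 5: $3,342.17 +$131.56 interest = $3,473.73; pay $521.06 → $2,952.67
Installment 6: $2,952.67 +$131.56 interest = $3,084.23; pay $515.00 → $2,569.23
Installment 7: $2,569.23 +$131.56 interest = $2,700.79; pay $515.00 → $2,185.79
Installment 8: $2,185.79 +$131.56 interest = $2,317.35; pay $515.00 → $1,802.35
Installment 9: $1,802.35 +$131.56 interest = $1,933.91; pay $515.00 → $1,418.91
Installment 10: $1,418.91 +$131.56 interest = $1,550.47; pay $515.00 → $1,035.47
Installment 11: $1,035.47 +$131.56 interest = $1,167.03; pay $515.00 → $652.03
Installment 12: $652.03 +$131.56 interest = $783.59; pay $515.00 → $268.59
Installment 13: $268.59 +$131.56 interest = $400.15; pay $400.15 → $0.00
Balance reaches $0.00 in installment 13.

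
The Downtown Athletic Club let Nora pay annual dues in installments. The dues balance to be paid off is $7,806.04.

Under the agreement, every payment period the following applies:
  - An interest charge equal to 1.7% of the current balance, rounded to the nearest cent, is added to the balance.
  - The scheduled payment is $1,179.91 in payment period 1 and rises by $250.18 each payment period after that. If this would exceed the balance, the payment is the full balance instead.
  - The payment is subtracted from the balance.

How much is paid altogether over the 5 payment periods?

Payment period 1: $7,806.04 +$132.70 interest = $7,938.74; pay $1,179.91 → $6,758.83
Payment period 2: $6,758.83 +$114.90 interest = $6,873.73; pay $1,430.09 → $5,443.64
Payment period 3: $5,443.64 +$92.54 interest = $5,536.18; pay $1,680.27 → $3,855.91
Payment period 4: $3,855.91 +$65.55 interest = $3,921.46; pay $1,930.45 → $1,991.01
Payment period 5: $1,991.01 +$33.85 interest = $2,024.86; pay $2,024.86 → $0.00
Total paid: $8,245.58

$8,245.58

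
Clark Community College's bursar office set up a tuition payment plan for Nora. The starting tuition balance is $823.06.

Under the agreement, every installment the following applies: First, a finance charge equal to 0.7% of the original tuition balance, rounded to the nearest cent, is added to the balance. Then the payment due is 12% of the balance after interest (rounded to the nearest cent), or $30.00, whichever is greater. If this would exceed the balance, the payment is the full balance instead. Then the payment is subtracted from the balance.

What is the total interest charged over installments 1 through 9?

Installment 1: opening $823.06; interest $5.76 → $828.82; payment $99.46; balance $729.36
Installment 2: opening $729.36; interest $5.76 → $735.12; payment $88.21; balance $646.91
Installment 3: opening $646.91; interest $5.76 → $652.67; payment $78.32; balance $574.35
Installment 4: opening $574.35; interest $5.76 → $580.11; payment $69.61; balance $510.50
Installment 5: opening $510.50; interest $5.76 → $516.26; payment $61.95; balance $454.31
Installment 6: opening $454.31; interest $5.76 → $460.07; payment $55.21; balance $404.86
Installment 7: opening $404.86; interest $5.76 → $410.62; payment $49.27; balance $361.35
Installment 8: opening $361.35; interest $5.76 → $367.11; payment $44.05; balance $323.06
Installment 9: opening $323.06; interest $5.76 → $328.82; payment $39.46; balance $289.36
Total interest: $5.76 + $5.76 + $5.76 + $5.76 + $5.76 + $5.76 + $5.76 + $5.76 + $5.76 = $51.84

$51.84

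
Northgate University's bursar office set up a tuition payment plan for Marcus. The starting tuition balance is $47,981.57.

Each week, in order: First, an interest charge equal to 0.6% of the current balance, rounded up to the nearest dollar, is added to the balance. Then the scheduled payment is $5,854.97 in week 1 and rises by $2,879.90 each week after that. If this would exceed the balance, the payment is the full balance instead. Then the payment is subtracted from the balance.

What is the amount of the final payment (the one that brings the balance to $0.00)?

$8,214.29

Week 1: $47,981.57 +$288.00 interest = $48,269.57; pay $5,854.97 → $42,414.60
Week 2: $42,414.60 +$255.00 interest = $42,669.60; pay $8,734.87 → $33,934.73
Week 3: $33,934.73 +$204.00 interest = $34,138.73; pay $11,614.77 → $22,523.96
Week 4: $22,523.96 +$136.00 interest = $22,659.96; pay $14,494.67 → $8,165.29
Week 5: $8,165.29 +$49.00 interest = $8,214.29; pay $8,214.29 → $0.00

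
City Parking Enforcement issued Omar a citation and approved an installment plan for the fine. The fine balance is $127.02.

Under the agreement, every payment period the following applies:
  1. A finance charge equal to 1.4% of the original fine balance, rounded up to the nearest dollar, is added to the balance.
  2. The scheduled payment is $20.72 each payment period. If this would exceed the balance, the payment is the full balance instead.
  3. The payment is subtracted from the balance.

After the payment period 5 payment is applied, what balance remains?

$33.42

Payment period 1: opening $127.02; interest $2.00 → $129.02; payment $20.72; balance $108.30
Payment period 2: opening $108.30; interest $2.00 → $110.30; payment $20.72; balance $89.58
Payment period 3: opening $89.58; interest $2.00 → $91.58; payment $20.72; balance $70.86
Payment period 4: opening $70.86; interest $2.00 → $72.86; payment $20.72; balance $52.14
Payment period 5: opening $52.14; interest $2.00 → $54.14; payment $20.72; balance $33.42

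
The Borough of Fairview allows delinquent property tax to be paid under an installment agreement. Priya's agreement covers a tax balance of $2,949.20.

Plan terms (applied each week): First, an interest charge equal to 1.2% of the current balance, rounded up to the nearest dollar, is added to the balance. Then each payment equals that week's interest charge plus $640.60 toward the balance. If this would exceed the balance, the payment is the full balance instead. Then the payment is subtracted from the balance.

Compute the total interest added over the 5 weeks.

Week 1: $2,949.20 +$36.00 interest = $2,985.20; pay $676.60 → $2,308.60
Week 2: $2,308.60 +$28.00 interest = $2,336.60; pay $668.60 → $1,668.00
Week 3: $1,668.00 +$21.00 interest = $1,689.00; pay $661.60 → $1,027.40
Week 4: $1,027.40 +$13.00 interest = $1,040.40; pay $653.60 → $386.80
Week 5: $386.80 +$5.00 interest = $391.80; pay $391.80 → $0.00
Total interest: $36.00 + $28.00 + $21.00 + $13.00 + $5.00 = $103.00

$103.00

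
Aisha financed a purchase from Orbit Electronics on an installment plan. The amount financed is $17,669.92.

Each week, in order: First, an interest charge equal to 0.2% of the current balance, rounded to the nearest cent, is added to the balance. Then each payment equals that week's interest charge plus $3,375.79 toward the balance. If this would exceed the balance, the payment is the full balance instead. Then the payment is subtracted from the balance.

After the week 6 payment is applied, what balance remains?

Week 1: opening $17,669.92; interest $35.34 → $17,705.26; payment $3,411.13; balance $14,294.13
Week 2: opening $14,294.13; interest $28.59 → $14,322.72; payment $3,404.38; balance $10,918.34
Week 3: opening $10,918.34; interest $21.84 → $10,940.18; payment $3,397.63; balance $7,542.55
Week 4: opening $7,542.55; interest $15.09 → $7,557.64; payment $3,390.88; balance $4,166.76
Week 5: opening $4,166.76; interest $8.33 → $4,175.09; payment $3,384.12; balance $790.97
Week 6: opening $790.97; interest $1.58 → $792.55; payment $792.55; balance $0.00

$0.00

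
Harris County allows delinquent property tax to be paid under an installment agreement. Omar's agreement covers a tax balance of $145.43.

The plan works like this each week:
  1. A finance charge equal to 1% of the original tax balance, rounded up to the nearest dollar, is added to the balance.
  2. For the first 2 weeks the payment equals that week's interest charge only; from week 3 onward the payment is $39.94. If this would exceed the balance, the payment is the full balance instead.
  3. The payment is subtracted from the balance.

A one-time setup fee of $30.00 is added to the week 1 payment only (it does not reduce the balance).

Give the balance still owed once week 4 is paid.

$69.55

Week 1: opening $145.43; interest $2.00 → $147.43; payment $2.00 (+ $30.00 fee); balance $145.43
Week 2: opening $145.43; interest $2.00 → $147.43; payment $2.00; balance $145.43
Week 3: opening $145.43; interest $2.00 → $147.43; payment $39.94; balance $107.49
Week 4: opening $107.49; interest $2.00 → $109.49; payment $39.94; balance $69.55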